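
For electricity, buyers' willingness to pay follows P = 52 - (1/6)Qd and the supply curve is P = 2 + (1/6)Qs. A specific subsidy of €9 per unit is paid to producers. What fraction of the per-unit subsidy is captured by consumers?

Pre-subsidy: 52 - (1/6)Q = 2 + (1/6)Q gives Q* = 150 and P* = 27.
With the subsidy, sellers receive Ps = Pb + 9 for each unit, where Pb is the price buyers pay.
On the curves, Pb = 52 - (1/6)Q and Ps = 2 + (1/6)Q; the wedge Ps − Pb = 9 gives 2 + (1/6)Q − (52 - (1/6)Q) = 9, so Q' = 177.
Then Pb = 52 − (1/6)·177 = 22.5 and Ps = 2 + (1/6)·177 = 31.5.
Buyers' price falls by P* − Pb = 27 − 22.5 = 4.5; sellers' price rises by Ps − P* = 31.5 − 27 = 4.5.
So consumers capture 4.5/9 = 0.5 of each unit of subsidy.

Consumer share = 0.5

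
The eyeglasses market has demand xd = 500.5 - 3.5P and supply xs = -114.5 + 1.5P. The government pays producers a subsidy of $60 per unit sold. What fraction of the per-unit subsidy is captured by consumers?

Consumer share = 0.3

Pre-subsidy: 500.5 - 3.5P = -114.5 + 1.5P gives P* = 123, x* = 70.
With the subsidy, sellers receive Ps = Pb + 60 for each unit, where Pb is the price buyers pay.
Supply in terms of Pb becomes xs = -114.5 + 1.5(Pb + 60) = -24.5 + 1.5Pb. Setting this equal to demand: 500.5 - 3.5Pb = -24.5 + 1.5Pb, so Pb = 105.
Sellers receive Ps = 105 + 60 = 165; x' = 500.5 − 3.5·105 = 133.
Buyers' price falls by P* − Pb = 123 − 105 = 18; sellers' price rises by Ps − P* = 165 − 123 = 42.
So consumers capture 18/60 = 0.3 of each unit of subsidy.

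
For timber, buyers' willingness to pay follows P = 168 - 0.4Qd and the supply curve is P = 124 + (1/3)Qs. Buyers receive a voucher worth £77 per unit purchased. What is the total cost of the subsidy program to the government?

Pre-subsidy: 168 - 0.4Q = 124 + (1/3)Q gives Q* = 60 and P* = 144.
With the rebate, buyers effectively pay Pb = Ps − 77, where Ps is the price sellers receive.
On the curves, Pb = 168 - 0.4Q and Ps = 124 + (1/3)Q; the wedge Ps − Pb = 77 gives 124 + (1/3)Q − (168 - 0.4Q) = 77, so Q' = 165.
Then Pb = 168 − 0.4·165 = 102 and Ps = 124 + (1/3)·165 = 179.
Government outlay = subsidy × quantity = 77 × 165 = 12705.

Government cost = £12705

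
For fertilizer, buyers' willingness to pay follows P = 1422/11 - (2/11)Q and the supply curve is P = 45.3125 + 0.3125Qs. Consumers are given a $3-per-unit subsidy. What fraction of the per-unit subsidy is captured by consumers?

Consumer share = 32/87

Pre-subsidy: 1422/11 - (2/11)Q = 45.3125 + 0.3125Q gives Q* = 14777/87 and P* = 8560/87.
With the rebate, buyers effectively pay Pb = Ps − 3, where Ps is the price sellers receive.
On the curves, Pb = 1422/11 - (2/11)Q and Ps = 45.3125 + 0.3125Q; the wedge Ps − Pb = 3 gives 45.3125 + 0.3125Q − (1422/11 - (2/11)Q) = 3, so Q' = 15305/87.
Then Pb = 1422/11 − (2/11)·(15305/87) = 8464/87 and Ps = 45.3125 + 0.3125·(15305/87) = 8725/87.
Buyers' price falls by P* − Pb = 8560/87 − 8464/87 = 32/29; sellers' price rises by Ps − P* = 8725/87 − 8560/87 = 55/29.
So consumers capture (32/29)/3 = 32/87 of each unit of subsidy.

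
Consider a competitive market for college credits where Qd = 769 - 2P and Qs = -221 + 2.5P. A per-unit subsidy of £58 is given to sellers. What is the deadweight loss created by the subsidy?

Deadweight loss = 16820/9

Pre-subsidy: 769 - 2P = -221 + 2.5P gives P* = 220, Q* = 329.
With the subsidy, sellers receive Ps = Pb + 58 for each unit, where Pb is the price buyers pay.
Supply in terms of Pb becomes Qs = -221 + 2.5(Pb + 58) = -76 + 2.5Pb. Setting this equal to demand: 769 - 2Pb = -76 + 2.5Pb, so Pb = 1690/9.
Sellers receive Ps = 1690/9 + 58 = 2212/9; Q' = 769 − 2·(1690/9) = 3541/9.
The subsidy expands output by 3541/9 − 329 = 580/9 past the efficient level; on those units the gap between marginal cost and willingness to pay runs from 0 up to 58.
DWL = ½ × 58 × 580/9 = 16820/9.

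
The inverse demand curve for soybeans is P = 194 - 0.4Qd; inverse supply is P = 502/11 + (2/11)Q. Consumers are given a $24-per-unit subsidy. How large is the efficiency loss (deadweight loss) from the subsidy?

Pre-subsidy: 194 - 0.4Q = 502/11 + (2/11)Q gives Q* = 255 and P* = 92.
With the rebate, buyers effectively pay Pb = Ps − 24, where Ps is the price sellers receive.
On the curves, Pb = 194 - 0.4Q and Ps = 502/11 + (2/11)Q; the wedge Ps − Pb = 24 gives 502/11 + (2/11)Q − (194 - 0.4Q) = 24, so Q' = 296.25.
Then Pb = 194 − 0.4·296.25 = 75.5 and Ps = 502/11 + (2/11)·296.25 = 99.5.
The subsidy expands output by 296.25 − 255 = 41.25 past the efficient level; on those units the gap between marginal cost and willingness to pay runs from 0 up to 24.
DWL = ½ × 24 × 41.25 = 495.

Deadweight loss = $495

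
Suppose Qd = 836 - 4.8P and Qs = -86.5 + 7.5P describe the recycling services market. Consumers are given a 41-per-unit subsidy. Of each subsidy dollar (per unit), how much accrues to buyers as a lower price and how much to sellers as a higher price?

Pre-subsidy: 836 - 4.8P = -86.5 + 7.5P gives P* = 75, Q* = 476.
With the rebate, buyers effectively pay Pb = Ps − 41, where Ps is the price sellers receive.
Demand in terms of Ps becomes Qd = 836 − 4.8(Ps − 41) = 1032.8 - 4.8Ps. Setting this equal to supply: 1032.8 - 4.8Ps = -86.5 + 7.5Ps, so Ps = 91.
Buyers pay Pb = 91 − 41 = 50; Q' = -86.5 + 7.5·91 = 596.
Buyers' price falls by P* − Pb = 75 − 50 = 25; sellers' price rises by Ps − P* = 91 − 75 = 16.

Buyers gain 25 per unit; sellers gain 16 per unit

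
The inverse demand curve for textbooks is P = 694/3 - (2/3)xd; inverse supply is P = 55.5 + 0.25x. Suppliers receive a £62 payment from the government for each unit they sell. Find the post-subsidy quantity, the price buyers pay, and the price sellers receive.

Pre-subsidy: 694/3 - (2/3)x = 55.5 + 0.25x gives x* = 2110/11 and P* = 1138/11.
With the subsidy, sellers receive Ps = Pb + 62 for each unit, where Pb is the price buyers pay.
On the curves, Pb = 694/3 - (2/3)x and Ps = 55.5 + 0.25x; the wedge Ps − Pb = 62 gives 55.5 + 0.25x − (694/3 - (2/3)x) = 62, so x' = 2854/11.
Then Pb = 694/3 − (2/3)·(2854/11) = 642/11 and Ps = 55.5 + 0.25·(2854/11) = 1324/11.

x' = 2854/11; buyers pay 642/11; sellers receive 1324/11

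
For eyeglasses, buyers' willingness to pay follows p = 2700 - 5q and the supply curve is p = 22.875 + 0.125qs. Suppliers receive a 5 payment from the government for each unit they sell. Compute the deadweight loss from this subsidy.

Deadweight loss = 100/41

Pre-subsidy: 2700 - 5q = 22.875 + 0.125q gives q* = 21417/41 and p* = 3615/41.
With the subsidy, sellers receive ps = pb + 5 for each unit, where pb is the price buyers pay.
On the curves, pb = 2700 - 5q and ps = 22.875 + 0.125q; the wedge ps − pb = 5 gives 22.875 + 0.125q − (2700 - 5q) = 5, so q' = 21457/41.
Then pb = 2700 − 5·(21457/41) = 3415/41 and ps = 22.875 + 0.125·(21457/41) = 3620/41.
The subsidy expands output by 21457/41 − 21417/41 = 40/41 past the efficient level; on those units the gap between marginal cost and willingness to pay runs from 0 up to 5.
DWL = ½ × 5 × 40/41 = 100/41.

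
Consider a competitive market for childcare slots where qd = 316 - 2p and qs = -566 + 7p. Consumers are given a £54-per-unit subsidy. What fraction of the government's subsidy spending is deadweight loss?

Pre-subsidy: 316 - 2p = -566 + 7p gives p* = 98, q* = 120.
With the rebate, buyers effectively pay pb = ps − 54, where ps is the price sellers receive.
Demand in terms of ps becomes qd = 316 − 2(ps − 54) = 424 - 2ps. Setting this equal to supply: 424 - 2ps = -566 + 7ps, so ps = 110.
Buyers pay pb = 110 − 54 = 56; q' = -566 + 7·110 = 204.
ΔCS = ½(120 + 204)(98 − 56) = 6804; ΔPS = ½(120 + 204)(110 − 98) = 1944.
Government spending = 54 × 204 = 11016.
DWL = ½ × 54 × (204 − 120) = 2268; fraction = 2268 / 11016 = 7/34.

DWL / government spending = 7/34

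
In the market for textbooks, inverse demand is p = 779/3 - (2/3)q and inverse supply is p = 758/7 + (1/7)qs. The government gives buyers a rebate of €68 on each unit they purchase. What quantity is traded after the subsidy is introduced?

q' = 271

Pre-subsidy: 779/3 - (2/3)q = 758/7 + (1/7)q gives q* = 187 and p* = 135.
With the rebate, buyers effectively pay pb = ps − 68, where ps is the price sellers receive.
On the curves, pb = 779/3 - (2/3)q and ps = 758/7 + (1/7)q; the wedge ps − pb = 68 gives 758/7 + (1/7)q − (779/3 - (2/3)q) = 68, so q' = 271.
Then pb = 779/3 − (2/3)·271 = 79 and ps = 758/7 + (1/7)·271 = 147.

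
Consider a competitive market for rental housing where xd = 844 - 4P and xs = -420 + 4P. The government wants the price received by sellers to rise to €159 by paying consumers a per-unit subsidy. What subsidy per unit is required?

At a seller price of 159, quantity supplied is -420 + 4·159 = 216.
Buyers absorb 216 only when they pay Pb with 844 − 4·Pb = 216, i.e. Pb = 157.
s = Ps − Pb = 159 − 157 = 2.

Required subsidy s = €2 per unit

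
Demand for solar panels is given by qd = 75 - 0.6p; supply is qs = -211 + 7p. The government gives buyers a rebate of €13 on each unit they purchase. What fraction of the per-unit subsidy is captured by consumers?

Pre-subsidy: 75 - 0.6p = -211 + 7p gives p* = 715/19, q* = 996/19.
With the rebate, buyers effectively pay pb = ps − 13, where ps is the price sellers receive.
Demand in terms of ps becomes qd = 75 − 0.6(ps − 13) = 82.8 - 0.6ps. Setting this equal to supply: 82.8 - 0.6ps = -211 + 7ps, so ps = 1469/38.
Buyers pay pb = 1469/38 − 13 = 975/38; q' = -211 + 7·(1469/38) = 2265/38.
Buyers' price falls by p* − pb = 715/19 − 975/38 = 455/38; sellers' price rises by ps − p* = 1469/38 − 715/19 = 39/38.
So consumers capture (455/38)/13 = 35/38 of each unit of subsidy.

Consumer share = 35/38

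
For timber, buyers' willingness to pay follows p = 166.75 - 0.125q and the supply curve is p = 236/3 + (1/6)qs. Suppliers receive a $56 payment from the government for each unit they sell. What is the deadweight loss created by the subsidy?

Pre-subsidy: 166.75 - 0.125q = 236/3 + (1/6)q gives q* = 302 and p* = 129.
With the subsidy, sellers receive ps = pb + 56 for each unit, where pb is the price buyers pay.
On the curves, pb = 166.75 - 0.125q and ps = 236/3 + (1/6)q; the wedge ps − pb = 56 gives 236/3 + (1/6)q − (166.75 - 0.125q) = 56, so q' = 494.
Then pb = 166.75 − 0.125·494 = 105 and ps = 236/3 + (1/6)·494 = 161.
The subsidy expands output by 494 − 302 = 192 past the efficient level; on those units the gap between marginal cost and willingness to pay runs from 0 up to 56.
DWL = ½ × 56 × 192 = 5376.

Deadweight loss = $5376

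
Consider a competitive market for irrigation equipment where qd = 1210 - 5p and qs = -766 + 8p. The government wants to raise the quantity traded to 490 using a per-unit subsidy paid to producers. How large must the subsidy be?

Required subsidy s = 13 per unit

At q = 490, invert demand for the buyer price: pb = (1210 − 490)/5 = 144; invert supply for the seller price: ps = (490 − (-766))/8 = 157.
The subsidy must fill the gap: s = ps − pb = 157 − 144 = 13.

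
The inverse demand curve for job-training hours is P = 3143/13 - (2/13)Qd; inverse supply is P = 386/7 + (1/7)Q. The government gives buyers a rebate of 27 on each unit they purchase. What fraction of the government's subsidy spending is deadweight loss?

Pre-subsidy: 3143/13 - (2/13)Q = 386/7 + (1/7)Q gives Q* = 629 and P* = 145.
With the rebate, buyers effectively pay Pb = Ps − 27, where Ps is the price sellers receive.
On the curves, Pb = 3143/13 - (2/13)Q and Ps = 386/7 + (1/7)Q; the wedge Ps − Pb = 27 gives 386/7 + (1/7)Q − (3143/13 - (2/13)Q) = 27, so Q' = 720.
Then Pb = 3143/13 − (2/13)·720 = 131 and Ps = 386/7 + (1/7)·720 = 158.
ΔCS = ½(629 + 720)(145 − 131) = 9443; ΔPS = ½(629 + 720)(158 − 145) = 8768.5.
Government spending = 27 × 720 = 19440.
DWL = ½ × 27 × (720 − 629) = 1228.5; fraction = 1228.5 / 19440 = 91/1440.

DWL / government spending = 91/1440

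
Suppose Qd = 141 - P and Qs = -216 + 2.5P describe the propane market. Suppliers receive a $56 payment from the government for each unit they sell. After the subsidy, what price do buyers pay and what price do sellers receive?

Buyers pay $62; sellers receive $118

Pre-subsidy: 141 - P = -216 + 2.5P gives P* = 102, Q* = 39.
With the subsidy, sellers receive Ps = Pb + 56 for each unit, where Pb is the price buyers pay.
Supply in terms of Pb becomes Qs = -216 + 2.5(Pb + 56) = -76 + 2.5Pb. Setting this equal to demand: 141 - Pb = -76 + 2.5Pb, so Pb = 62.
Sellers receive Ps = 62 + 56 = 118; Q' = 141 − 1·62 = 79.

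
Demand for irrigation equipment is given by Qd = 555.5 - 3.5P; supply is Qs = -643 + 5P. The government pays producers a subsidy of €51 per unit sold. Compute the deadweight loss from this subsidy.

Pre-subsidy: 555.5 - 3.5P = -643 + 5P gives P* = 141, Q* = 62.
With the subsidy, sellers receive Ps = Pb + 51 for each unit, where Pb is the price buyers pay.
Supply in terms of Pb becomes Qs = -643 + 5(Pb + 51) = -388 + 5Pb. Setting this equal to demand: 555.5 - 3.5Pb = -388 + 5Pb, so Pb = 111.
Sellers receive Ps = 111 + 51 = 162; Q' = 555.5 − 3.5·111 = 167.
The subsidy expands output by 167 − 62 = 105 past the efficient level; on those units the gap between marginal cost and willingness to pay runs from 0 up to 51.
DWL = ½ × 51 × 105 = 2677.5.

Deadweight loss = €2677.5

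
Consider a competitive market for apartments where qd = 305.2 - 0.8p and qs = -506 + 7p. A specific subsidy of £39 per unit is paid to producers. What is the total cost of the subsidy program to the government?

Pre-subsidy: 305.2 - 0.8p = -506 + 7p gives p* = 104, q* = 222.
With the subsidy, sellers receive ps = pb + 39 for each unit, where pb is the price buyers pay.
Supply in terms of pb becomes qs = -506 + 7(pb + 39) = -233 + 7pb. Setting this equal to demand: 305.2 - 0.8pb = -233 + 7pb, so pb = 69.
Sellers receive ps = 69 + 39 = 108; q' = 305.2 − 0.8·69 = 250.
Government outlay = subsidy × quantity = 39 × 250 = 9750.

Government cost = £9750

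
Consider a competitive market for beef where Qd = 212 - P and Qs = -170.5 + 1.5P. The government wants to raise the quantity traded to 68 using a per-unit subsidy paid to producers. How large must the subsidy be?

Required subsidy s = 15 per unit

At Q = 68, invert demand for the buyer price: Pb = (212 − 68)/1 = 144; invert supply for the seller price: Ps = (68 − (-170.5))/1.5 = 159.
The subsidy must fill the gap: s = Ps − Pb = 159 − 144 = 15.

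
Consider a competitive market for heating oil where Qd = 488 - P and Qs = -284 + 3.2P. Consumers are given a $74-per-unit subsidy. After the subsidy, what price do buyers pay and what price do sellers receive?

Buyers pay 892/7; sellers receive 1410/7

Pre-subsidy: 488 - P = -284 + 3.2P gives P* = 3860/21, Q* = 6388/21.
With the rebate, buyers effectively pay Pb = Ps − 74, where Ps is the price sellers receive.
Demand in terms of Ps becomes Qd = 488 − 1(Ps − 74) = 562 - Ps. Setting this equal to supply: 562 - Ps = -284 + 3.2Ps, so Ps = 1410/7.
Buyers pay Pb = 1410/7 − 74 = 892/7; Q' = -284 + 3.2·(1410/7) = 2524/7.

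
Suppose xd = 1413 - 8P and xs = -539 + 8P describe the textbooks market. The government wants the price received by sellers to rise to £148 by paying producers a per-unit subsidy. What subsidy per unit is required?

At a seller price of 148, quantity supplied is -539 + 8·148 = 645.
Buyers absorb 645 only when they pay Pb with 1413 − 8·Pb = 645, i.e. Pb = 96.
s = Ps − Pb = 148 − 96 = 52.

Required subsidy s = £52 per unit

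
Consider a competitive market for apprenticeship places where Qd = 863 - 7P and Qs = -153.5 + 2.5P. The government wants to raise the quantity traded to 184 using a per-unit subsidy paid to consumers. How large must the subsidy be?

Required subsidy s = 38 per unit

At Q = 184, invert demand for the buyer price: Pb = (863 − 184)/7 = 97; invert supply for the seller price: Ps = (184 − (-153.5))/2.5 = 135.
The subsidy must fill the gap: s = Ps − Pb = 135 − 97 = 38.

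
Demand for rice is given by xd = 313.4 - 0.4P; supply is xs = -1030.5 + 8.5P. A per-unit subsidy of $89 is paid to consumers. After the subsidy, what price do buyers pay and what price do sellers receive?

Pre-subsidy: 313.4 - 0.4P = -1030.5 + 8.5P gives P* = 151, x* = 253.
With the rebate, buyers effectively pay Pb = Ps − 89, where Ps is the price sellers receive.
Demand in terms of Ps becomes xd = 313.4 − 0.4(Ps − 89) = 349 - 0.4Ps. Setting this equal to supply: 349 - 0.4Ps = -1030.5 + 8.5Ps, so Ps = 155.
Buyers pay Pb = 155 − 89 = 66; x' = -1030.5 + 8.5·155 = 287.

Buyers pay $66; sellers receive $155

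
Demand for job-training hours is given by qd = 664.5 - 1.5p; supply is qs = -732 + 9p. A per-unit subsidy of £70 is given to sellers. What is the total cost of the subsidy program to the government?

Government cost = £38850

Pre-subsidy: 664.5 - 1.5p = -732 + 9p gives p* = 133, q* = 465.
With the subsidy, sellers receive ps = pb + 70 for each unit, where pb is the price buyers pay.
Supply in terms of pb becomes qs = -732 + 9(pb + 70) = -102 + 9pb. Setting this equal to demand: 664.5 - 1.5pb = -102 + 9pb, so pb = 73.
Sellers receive ps = 73 + 70 = 143; q' = 664.5 − 1.5·73 = 555.
Government outlay = subsidy × quantity = 70 × 555 = 38850.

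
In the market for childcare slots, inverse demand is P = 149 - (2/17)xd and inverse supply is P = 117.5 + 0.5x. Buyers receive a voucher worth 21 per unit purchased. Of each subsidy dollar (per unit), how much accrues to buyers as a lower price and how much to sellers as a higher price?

Buyers gain 4 per unit; sellers gain 17 per unit

Pre-subsidy: 149 - (2/17)x = 117.5 + 0.5x gives x* = 51 and P* = 143.
With the rebate, buyers effectively pay Pb = Ps − 21, where Ps is the price sellers receive.
On the curves, Pb = 149 - (2/17)x and Ps = 117.5 + 0.5x; the wedge Ps − Pb = 21 gives 117.5 + 0.5x − (149 - (2/17)x) = 21, so x' = 85.
Then Pb = 149 − (2/17)·85 = 139 and Ps = 117.5 + 0.5·85 = 160.
Buyers' price falls by P* − Pb = 143 − 139 = 4; sellers' price rises by Ps − P* = 160 − 143 = 17.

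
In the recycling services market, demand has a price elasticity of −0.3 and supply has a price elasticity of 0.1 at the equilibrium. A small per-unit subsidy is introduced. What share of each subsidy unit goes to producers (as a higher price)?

Producer share = 0.75

For a small subsidy around the equilibrium, the benefit split depends on the relative slopes, which at a point are proportional to the elasticities.
Buyer share = εs/(εs + |εd|) = 0.1/(0.1 + 0.3) = 0.25; seller share = |εd|/(εs + |εd|) = 0.75.
So producers capture 0.75 of the subsidy.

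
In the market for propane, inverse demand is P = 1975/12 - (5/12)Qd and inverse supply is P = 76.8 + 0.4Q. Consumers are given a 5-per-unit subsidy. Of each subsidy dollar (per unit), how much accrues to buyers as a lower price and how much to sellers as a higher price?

Pre-subsidy: 1975/12 - (5/12)Q = 76.8 + 0.4Q gives Q* = 5267/49 and P* = 5870/49.
With the rebate, buyers effectively pay Pb = Ps − 5, where Ps is the price sellers receive.
On the curves, Pb = 1975/12 - (5/12)Q and Ps = 76.8 + 0.4Q; the wedge Ps − Pb = 5 gives 76.8 + 0.4Q − (1975/12 - (5/12)Q) = 5, so Q' = 5567/49.
Then Pb = 1975/12 − (5/12)·(5567/49) = 5745/49 and Ps = 76.8 + 0.4·(5567/49) = 5990/49.
Buyers' price falls by P* − Pb = 5870/49 − 5745/49 = 125/49; sellers' price rises by Ps − P* = 5990/49 − 5870/49 = 120/49.

Buyers gain 125/49 per unit; sellers gain 120/49 per unit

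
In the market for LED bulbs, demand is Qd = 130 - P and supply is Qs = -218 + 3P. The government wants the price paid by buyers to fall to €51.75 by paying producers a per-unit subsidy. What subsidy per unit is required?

Required subsidy s = €47 per unit

At a buyer price of 51.75, quantity demanded is 130 − 1·51.75 = 78.25.
Sellers supply 78.25 only when they receive Ps with -218 + 3·Ps = 78.25, i.e. Ps = 98.75.
s = Ps − Pb = 98.75 − 51.75 = 47.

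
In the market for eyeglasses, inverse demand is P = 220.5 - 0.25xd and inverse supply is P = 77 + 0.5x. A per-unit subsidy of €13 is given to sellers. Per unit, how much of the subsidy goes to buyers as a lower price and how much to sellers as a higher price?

Buyers gain 13/3 per unit; sellers gain 26/3 per unit

Pre-subsidy: 220.5 - 0.25x = 77 + 0.5x gives x* = 574/3 and P* = 518/3.
With the subsidy, sellers receive Ps = Pb + 13 for each unit, where Pb is the price buyers pay.
On the curves, Pb = 220.5 - 0.25x and Ps = 77 + 0.5x; the wedge Ps − Pb = 13 gives 77 + 0.5x − (220.5 - 0.25x) = 13, so x' = 626/3.
Then Pb = 220.5 − 0.25·(626/3) = 505/3 and Ps = 77 + 0.5·(626/3) = 544/3.
Buyers' price falls by P* − Pb = 518/3 − 505/3 = 13/3; sellers' price rises by Ps − P* = 544/3 − 518/3 = 26/3.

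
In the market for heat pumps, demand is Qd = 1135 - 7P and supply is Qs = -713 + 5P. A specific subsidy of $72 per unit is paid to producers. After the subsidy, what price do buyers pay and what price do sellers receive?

Pre-subsidy: 1135 - 7P = -713 + 5P gives P* = 154, Q* = 57.
With the subsidy, sellers receive Ps = Pb + 72 for each unit, where Pb is the price buyers pay.
Supply in terms of Pb becomes Qs = -713 + 5(Pb + 72) = -353 + 5Pb. Setting this equal to demand: 1135 - 7Pb = -353 + 5Pb, so Pb = 124.
Sellers receive Ps = 124 + 72 = 196; Q' = 1135 − 7·124 = 267.

Buyers pay $124; sellers receive $196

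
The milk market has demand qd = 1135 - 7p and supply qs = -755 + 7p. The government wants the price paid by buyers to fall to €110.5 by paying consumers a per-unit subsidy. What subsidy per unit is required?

Required subsidy s = €49 per unit

At a buyer price of 110.5, quantity demanded is 1135 − 7·110.5 = 361.5.
Sellers supply 361.5 only when they receive ps with -755 + 7·ps = 361.5, i.e. ps = 159.5.
s = ps − pb = 159.5 − 110.5 = 49.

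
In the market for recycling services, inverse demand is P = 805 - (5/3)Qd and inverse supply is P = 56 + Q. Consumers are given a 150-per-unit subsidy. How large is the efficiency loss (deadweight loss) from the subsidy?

Deadweight loss = 4218.75

Pre-subsidy: 805 - (5/3)Q = 56 + Q gives Q* = 280.875 and P* = 336.875.
With the rebate, buyers effectively pay Pb = Ps − 150, where Ps is the price sellers receive.
On the curves, Pb = 805 - (5/3)Q and Ps = 56 + Q; the wedge Ps − Pb = 150 gives 56 + Q − (805 - (5/3)Q) = 150, so Q' = 337.125.
Then Pb = 805 − (5/3)·337.125 = 243.125 and Ps = 56 + 1·337.125 = 393.125.
The subsidy expands output by 337.125 − 280.875 = 56.25 past the efficient level; on those units the gap between marginal cost and willingness to pay runs from 0 up to 150.
DWL = ½ × 150 × 56.25 = 4218.75.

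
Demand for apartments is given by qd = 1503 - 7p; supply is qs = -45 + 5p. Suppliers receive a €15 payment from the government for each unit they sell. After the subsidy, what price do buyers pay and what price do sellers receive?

Buyers pay €122.75; sellers receive €137.75

Pre-subsidy: 1503 - 7p = -45 + 5p gives p* = 129, q* = 600.
With the subsidy, sellers receive ps = pb + 15 for each unit, where pb is the price buyers pay.
Supply in terms of pb becomes qs = -45 + 5(pb + 15) = 30 + 5pb. Setting this equal to demand: 1503 - 7pb = 30 + 5pb, so pb = 122.75.
Sellers receive ps = 122.75 + 15 = 137.75; q' = 1503 − 7·122.75 = 643.75.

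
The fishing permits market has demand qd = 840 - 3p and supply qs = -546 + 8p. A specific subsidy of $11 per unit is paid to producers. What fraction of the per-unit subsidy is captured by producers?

Pre-subsidy: 840 - 3p = -546 + 8p gives p* = 126, q* = 462.
With the subsidy, sellers receive ps = pb + 11 for each unit, where pb is the price buyers pay.
Supply in terms of pb becomes qs = -546 + 8(pb + 11) = -458 + 8pb. Setting this equal to demand: 840 - 3pb = -458 + 8pb, so pb = 118.
Sellers receive ps = 118 + 11 = 129; q' = 840 − 3·118 = 486.
Buyers' price falls by p* − pb = 126 − 118 = 8; sellers' price rises by ps − p* = 129 − 126 = 3.
So producers capture 3/11 = 3/11 of each unit of subsidy.

Producer share = 3/11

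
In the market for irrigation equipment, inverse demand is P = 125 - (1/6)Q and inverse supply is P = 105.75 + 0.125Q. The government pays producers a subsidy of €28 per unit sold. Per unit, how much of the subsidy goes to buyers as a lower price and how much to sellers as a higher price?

Pre-subsidy: 125 - (1/6)Q = 105.75 + 0.125Q gives Q* = 66 and P* = 114.
With the subsidy, sellers receive Ps = Pb + 28 for each unit, where Pb is the price buyers pay.
On the curves, Pb = 125 - (1/6)Q and Ps = 105.75 + 0.125Q; the wedge Ps − Pb = 28 gives 105.75 + 0.125Q − (125 - (1/6)Q) = 28, so Q' = 162.
Then Pb = 125 − (1/6)·162 = 98 and Ps = 105.75 + 0.125·162 = 126.
Buyers' price falls by P* − Pb = 114 − 98 = 16; sellers' price rises by Ps − P* = 126 − 114 = 12.

Buyers gain €16 per unit; sellers gain €12 per unit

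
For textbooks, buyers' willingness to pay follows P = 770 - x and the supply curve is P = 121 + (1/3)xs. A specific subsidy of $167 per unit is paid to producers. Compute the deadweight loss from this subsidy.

Pre-subsidy: 770 - x = 121 + (1/3)x gives x* = 486.75 and P* = 283.25.
With the subsidy, sellers receive Ps = Pb + 167 for each unit, where Pb is the price buyers pay.
On the curves, Pb = 770 - x and Ps = 121 + (1/3)x; the wedge Ps − Pb = 167 gives 121 + (1/3)x − (770 - x) = 167, so x' = 612.
Then Pb = 770 − 1·612 = 158 and Ps = 121 + (1/3)·612 = 325.
The subsidy expands output by 612 − 486.75 = 125.25 past the efficient level; on those units the gap between marginal cost and willingness to pay runs from 0 up to 167.
DWL = ½ × 167 × 125.25 = 10458.375.

Deadweight loss = $10458.375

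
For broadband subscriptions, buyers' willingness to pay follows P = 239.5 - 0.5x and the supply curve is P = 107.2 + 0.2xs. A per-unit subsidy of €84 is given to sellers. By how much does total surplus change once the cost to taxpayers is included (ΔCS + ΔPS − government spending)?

Pre-subsidy: 239.5 - 0.5x = 107.2 + 0.2x gives x* = 189 and P* = 145.
With the subsidy, sellers receive Ps = Pb + 84 for each unit, where Pb is the price buyers pay.
On the curves, Pb = 239.5 - 0.5x and Ps = 107.2 + 0.2x; the wedge Ps − Pb = 84 gives 107.2 + 0.2x − (239.5 - 0.5x) = 84, so x' = 309.
Then Pb = 239.5 − 0.5·309 = 85 and Ps = 107.2 + 0.2·309 = 169.
ΔCS = ½(189 + 309)(145 − 85) = 14940; ΔPS = ½(189 + 309)(169 − 145) = 5976.
Government spending = 84 × 309 = 25956.
Net change = 14940 + 5976 − 25956 = -5040. The loss equals the DWL triangle ½·84·120.

Net change in total surplus = -€5040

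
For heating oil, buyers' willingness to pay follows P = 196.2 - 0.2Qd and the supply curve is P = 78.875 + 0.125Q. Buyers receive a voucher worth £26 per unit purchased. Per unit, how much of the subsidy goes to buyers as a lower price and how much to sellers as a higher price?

Buyers gain £16 per unit; sellers gain £10 per unit

Pre-subsidy: 196.2 - 0.2Q = 78.875 + 0.125Q gives Q* = 361 and P* = 124.
With the rebate, buyers effectively pay Pb = Ps − 26, where Ps is the price sellers receive.
On the curves, Pb = 196.2 - 0.2Q and Ps = 78.875 + 0.125Q; the wedge Ps − Pb = 26 gives 78.875 + 0.125Q − (196.2 - 0.2Q) = 26, so Q' = 441.
Then Pb = 196.2 − 0.2·441 = 108 and Ps = 78.875 + 0.125·441 = 134.
Buyers' price falls by P* − Pb = 124 − 108 = 16; sellers' price rises by Ps − P* = 134 − 124 = 10.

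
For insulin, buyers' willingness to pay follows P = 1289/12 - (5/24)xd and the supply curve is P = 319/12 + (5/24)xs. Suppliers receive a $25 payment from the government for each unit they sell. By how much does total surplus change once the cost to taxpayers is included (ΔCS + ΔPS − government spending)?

Net change in total surplus = -$750

Pre-subsidy: 1289/12 - (5/24)x = 319/12 + (5/24)x gives x* = 194 and P* = 67.
With the subsidy, sellers receive Ps = Pb + 25 for each unit, where Pb is the price buyers pay.
On the curves, Pb = 1289/12 - (5/24)x and Ps = 319/12 + (5/24)x; the wedge Ps − Pb = 25 gives 319/12 + (5/24)x − (1289/12 - (5/24)x) = 25, so x' = 254.
Then Pb = 1289/12 − (5/24)·254 = 54.5 and Ps = 319/12 + (5/24)·254 = 79.5.
ΔCS = ½(194 + 254)(67 − 54.5) = 2800; ΔPS = ½(194 + 254)(79.5 − 67) = 2800.
Government spending = 25 × 254 = 6350.
Net change = 2800 + 2800 − 6350 = -750. The loss equals the DWL triangle ½·25·60.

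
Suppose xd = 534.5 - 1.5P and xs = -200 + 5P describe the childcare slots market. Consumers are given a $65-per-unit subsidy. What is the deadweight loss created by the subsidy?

Deadweight loss = $2437.5

Pre-subsidy: 534.5 - 1.5P = -200 + 5P gives P* = 113, x* = 365.
With the rebate, buyers effectively pay Pb = Ps − 65, where Ps is the price sellers receive.
Demand in terms of Ps becomes xd = 534.5 − 1.5(Ps − 65) = 632 - 1.5Ps. Setting this equal to supply: 632 - 1.5Ps = -200 + 5Ps, so Ps = 128.
Buyers pay Pb = 128 − 65 = 63; x' = -200 + 5·128 = 440.
The subsidy expands output by 440 − 365 = 75 past the efficient level; on those units the gap between marginal cost and willingness to pay runs from 0 up to 65.
DWL = ½ × 65 × 75 = 2437.5.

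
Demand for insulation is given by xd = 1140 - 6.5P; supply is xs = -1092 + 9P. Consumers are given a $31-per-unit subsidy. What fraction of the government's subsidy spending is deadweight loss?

Pre-subsidy: 1140 - 6.5P = -1092 + 9P gives P* = 144, x* = 204.
With the rebate, buyers effectively pay Pb = Ps − 31, where Ps is the price sellers receive.
Demand in terms of Ps becomes xd = 1140 − 6.5(Ps − 31) = 1341.5 - 6.5Ps. Setting this equal to supply: 1341.5 - 6.5Ps = -1092 + 9Ps, so Ps = 157.
Buyers pay Pb = 157 − 31 = 126; x' = -1092 + 9·157 = 321.
ΔCS = ½(204 + 321)(144 − 126) = 4725; ΔPS = ½(204 + 321)(157 − 144) = 3412.5.
Government spending = 31 × 321 = 9951.
DWL = ½ × 31 × (321 − 204) = 1813.5; fraction = 1813.5 / 9951 = 39/214.

DWL / government spending = 39/214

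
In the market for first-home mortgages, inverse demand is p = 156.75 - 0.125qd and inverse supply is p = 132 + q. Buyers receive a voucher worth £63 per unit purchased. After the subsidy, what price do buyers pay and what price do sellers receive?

Pre-subsidy: 156.75 - 0.125q = 132 + q gives q* = 22 and p* = 154.
With the rebate, buyers effectively pay pb = ps − 63, where ps is the price sellers receive.
On the curves, pb = 156.75 - 0.125q and ps = 132 + q; the wedge ps − pb = 63 gives 132 + q − (156.75 - 0.125q) = 63, so q' = 78.
Then pb = 156.75 − 0.125·78 = 147 and ps = 132 + 1·78 = 210.

Buyers pay £147; sellers receive £210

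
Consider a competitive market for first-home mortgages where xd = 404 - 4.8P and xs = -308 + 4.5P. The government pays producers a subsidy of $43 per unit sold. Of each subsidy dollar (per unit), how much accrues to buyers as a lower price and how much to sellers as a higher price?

Buyers gain 645/31 per unit; sellers gain 688/31 per unit

Pre-subsidy: 404 - 4.8P = -308 + 4.5P gives P* = 7120/93, x* = 1132/31.
With the subsidy, sellers receive Ps = Pb + 43 for each unit, where Pb is the price buyers pay.
Supply in terms of Pb becomes xs = -308 + 4.5(Pb + 43) = -114.5 + 4.5Pb. Setting this equal to demand: 404 - 4.8Pb = -114.5 + 4.5Pb, so Pb = 5185/93.
Sellers receive Ps = 5185/93 + 43 = 9184/93; x' = 404 − 4.8·(5185/93) = 4228/31.
Buyers' price falls by P* − Pb = 7120/93 − 5185/93 = 645/31; sellers' price rises by Ps − P* = 9184/93 − 7120/93 = 688/31.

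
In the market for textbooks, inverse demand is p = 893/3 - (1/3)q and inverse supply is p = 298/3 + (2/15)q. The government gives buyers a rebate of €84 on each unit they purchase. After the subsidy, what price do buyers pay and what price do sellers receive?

Buyers pay €96; sellers receive €180

Pre-subsidy: 893/3 - (1/3)q = 298/3 + (2/15)q gives q* = 425 and p* = 156.
With the rebate, buyers effectively pay pb = ps − 84, where ps is the price sellers receive.
On the curves, pb = 893/3 - (1/3)q and ps = 298/3 + (2/15)q; the wedge ps − pb = 84 gives 298/3 + (2/15)q − (893/3 - (1/3)q) = 84, so q' = 605.
Then pb = 893/3 − (1/3)·605 = 96 and ps = 298/3 + (2/15)·605 = 180.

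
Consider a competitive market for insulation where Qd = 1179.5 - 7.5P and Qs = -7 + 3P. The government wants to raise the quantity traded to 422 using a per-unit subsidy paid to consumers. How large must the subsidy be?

Required subsidy s = 42 per unit

At Q = 422, invert demand for the buyer price: Pb = (1179.5 − 422)/7.5 = 101; invert supply for the seller price: Ps = (422 − (-7))/3 = 143.
The subsidy must fill the gap: s = Ps − Pb = 143 − 101 = 42.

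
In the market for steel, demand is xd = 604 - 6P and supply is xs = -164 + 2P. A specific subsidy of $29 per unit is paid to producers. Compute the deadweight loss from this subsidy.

Pre-subsidy: 604 - 6P = -164 + 2P gives P* = 96, x* = 28.
With the subsidy, sellers receive Ps = Pb + 29 for each unit, where Pb is the price buyers pay.
Supply in terms of Pb becomes xs = -164 + 2(Pb + 29) = -106 + 2Pb. Setting this equal to demand: 604 - 6Pb = -106 + 2Pb, so Pb = 88.75.
Sellers receive Ps = 88.75 + 29 = 117.75; x' = 604 − 6·88.75 = 71.5.
The subsidy expands output by 71.5 − 28 = 43.5 past the efficient level; on those units the gap between marginal cost and willingness to pay runs from 0 up to 29.
DWL = ½ × 29 × 43.5 = 630.75.

Deadweight loss = $630.75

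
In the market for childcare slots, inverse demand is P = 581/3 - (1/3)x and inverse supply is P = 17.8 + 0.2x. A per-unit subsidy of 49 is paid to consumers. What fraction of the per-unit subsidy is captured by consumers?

Pre-subsidy: 581/3 - (1/3)x = 17.8 + 0.2x gives x* = 329.75 and P* = 83.75.
With the rebate, buyers effectively pay Pb = Ps − 49, where Ps is the price sellers receive.
On the curves, Pb = 581/3 - (1/3)x and Ps = 17.8 + 0.2x; the wedge Ps − Pb = 49 gives 17.8 + 0.2x − (581/3 - (1/3)x) = 49, so x' = 421.625.
Then Pb = 581/3 − (1/3)·421.625 = 53.125 and Ps = 17.8 + 0.2·421.625 = 102.125.
Buyers' price falls by P* − Pb = 83.75 − 53.125 = 30.625; sellers' price rises by Ps − P* = 102.125 − 83.75 = 18.375.
So consumers capture 30.625/49 = 0.625 of each unit of subsidy.

Consumer share = 0.625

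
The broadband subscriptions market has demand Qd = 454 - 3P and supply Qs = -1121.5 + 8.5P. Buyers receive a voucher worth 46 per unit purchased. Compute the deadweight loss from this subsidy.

Pre-subsidy: 454 - 3P = -1121.5 + 8.5P gives P* = 137, Q* = 43.
With the rebate, buyers effectively pay Pb = Ps − 46, where Ps is the price sellers receive.
Demand in terms of Ps becomes Qd = 454 − 3(Ps − 46) = 592 - 3Ps. Setting this equal to supply: 592 - 3Ps = -1121.5 + 8.5Ps, so Ps = 149.
Buyers pay Pb = 149 − 46 = 103; Q' = -1121.5 + 8.5·149 = 145.
The subsidy expands output by 145 − 43 = 102 past the efficient level; on those units the gap between marginal cost and willingness to pay runs from 0 up to 46.
DWL = ½ × 46 × 102 = 2346.

Deadweight loss = 2346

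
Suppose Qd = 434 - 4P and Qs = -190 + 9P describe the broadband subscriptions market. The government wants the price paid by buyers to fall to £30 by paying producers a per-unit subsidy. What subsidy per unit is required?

Required subsidy s = £26 per unit

At a buyer price of 30, quantity demanded is 434 − 4·30 = 314.
Sellers supply 314 only when they receive Ps with -190 + 9·Ps = 314, i.e. Ps = 56.
s = Ps − Pb = 56 − 30 = 26.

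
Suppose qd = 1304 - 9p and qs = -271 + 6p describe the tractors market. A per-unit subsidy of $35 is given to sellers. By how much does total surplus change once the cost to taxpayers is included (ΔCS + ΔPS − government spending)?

Pre-subsidy: 1304 - 9p = -271 + 6p gives p* = 105, q* = 359.
With the subsidy, sellers receive ps = pb + 35 for each unit, where pb is the price buyers pay.
Supply in terms of pb becomes qs = -271 + 6(pb + 35) = -61 + 6pb. Setting this equal to demand: 1304 - 9pb = -61 + 6pb, so pb = 91.
Sellers receive ps = 91 + 35 = 126; q' = 1304 − 9·91 = 485.
ΔCS = ½(359 + 485)(105 − 91) = 5908; ΔPS = ½(359 + 485)(126 − 105) = 8862.
Government spending = 35 × 485 = 16975.
Net change = 5908 + 8862 − 16975 = -2205. The loss equals the DWL triangle ½·35·126.

Net change in total surplus = -$2205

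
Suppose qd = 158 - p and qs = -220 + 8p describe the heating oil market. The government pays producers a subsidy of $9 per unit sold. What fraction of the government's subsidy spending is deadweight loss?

DWL / government spending = 1/31

Pre-subsidy: 158 - p = -220 + 8p gives p* = 42, q* = 116.
With the subsidy, sellers receive ps = pb + 9 for each unit, where pb is the price buyers pay.
Supply in terms of pb becomes qs = -220 + 8(pb + 9) = -148 + 8pb. Setting this equal to demand: 158 - pb = -148 + 8pb, so pb = 34.
Sellers receive ps = 34 + 9 = 43; q' = 158 − 1·34 = 124.
ΔCS = ½(116 + 124)(42 − 34) = 960; ΔPS = ½(116 + 124)(43 − 42) = 120.
Government spending = 9 × 124 = 1116.
DWL = ½ × 9 × (124 − 116) = 36; fraction = 36 / 1116 = 1/31.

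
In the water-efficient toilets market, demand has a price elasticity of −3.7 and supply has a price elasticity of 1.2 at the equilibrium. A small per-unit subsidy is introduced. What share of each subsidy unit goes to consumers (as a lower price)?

For a small subsidy around the equilibrium, the benefit split depends on the relative slopes, which at a point are proportional to the elasticities.
Buyer share = εs/(εs + |εd|) = 1.2/(1.2 + 3.7) = 12/49; seller share = |εd|/(εs + |εd|) = 37/49.

Consumer share = 12/49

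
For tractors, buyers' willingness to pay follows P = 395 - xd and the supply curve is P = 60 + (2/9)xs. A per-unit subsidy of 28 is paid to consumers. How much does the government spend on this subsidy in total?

Pre-subsidy: 395 - x = 60 + (2/9)x gives x* = 3015/11 and P* = 1330/11.
With the rebate, buyers effectively pay Pb = Ps − 28, where Ps is the price sellers receive.
On the curves, Pb = 395 - x and Ps = 60 + (2/9)x; the wedge Ps − Pb = 28 gives 60 + (2/9)x − (395 - x) = 28, so x' = 297.
Then Pb = 395 − 1·297 = 98 and Ps = 60 + (2/9)·297 = 126.
Government outlay = subsidy × quantity = 28 × 297 = 8316.

Government cost = 8316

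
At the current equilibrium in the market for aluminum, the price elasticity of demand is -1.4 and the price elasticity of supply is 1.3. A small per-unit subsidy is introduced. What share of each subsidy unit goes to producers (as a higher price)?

For a small subsidy around the equilibrium, the benefit split depends on the relative slopes, which at a point are proportional to the elasticities.
Buyer share = εs/(εs + |εd|) = 1.3/(1.3 + 1.4) = 13/27; seller share = |εd|/(εs + |εd|) = 14/27.
So producers capture 14/27 of the subsidy.

Producer share = 14/27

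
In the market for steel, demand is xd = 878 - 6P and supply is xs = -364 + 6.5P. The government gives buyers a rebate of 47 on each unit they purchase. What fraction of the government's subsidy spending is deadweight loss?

Pre-subsidy: 878 - 6P = -364 + 6.5P gives P* = 99.36, x* = 281.84.
With the rebate, buyers effectively pay Pb = Ps − 47, where Ps is the price sellers receive.
Demand in terms of Ps becomes xd = 878 − 6(Ps − 47) = 1160 - 6Ps. Setting this equal to supply: 1160 - 6Ps = -364 + 6.5Ps, so Ps = 121.92.
Buyers pay Pb = 121.92 − 47 = 74.92; x' = -364 + 6.5·121.92 = 428.48.
ΔCS = ½(281.84 + 428.48)(99.36 − 74.92) = 8680.1104; ΔPS = ½(281.84 + 428.48)(121.92 − 99.36) = 8012.4096.
Government spending = 47 × 428.48 = 20138.56.
DWL = ½ × 47 × (428.48 − 281.84) = 3446.04; fraction = 3446.04 / 20138.56 = 141/824.

DWL / government spending = 141/824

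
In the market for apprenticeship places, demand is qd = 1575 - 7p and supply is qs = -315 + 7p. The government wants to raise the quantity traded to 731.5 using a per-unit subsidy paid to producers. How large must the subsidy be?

Required subsidy s = 29 per unit

At q = 731.5, invert demand for the buyer price: pb = (1575 − 731.5)/7 = 120.5; invert supply for the seller price: ps = (731.5 − (-315))/7 = 149.5.
The subsidy must fill the gap: s = ps − pb = 149.5 − 120.5 = 29.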